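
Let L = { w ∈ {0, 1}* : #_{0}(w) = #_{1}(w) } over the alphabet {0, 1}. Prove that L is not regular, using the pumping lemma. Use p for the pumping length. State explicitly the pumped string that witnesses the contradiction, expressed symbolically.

0^{p+k} 1^p

Assume L is regular; let p be its pumping constant.
Choose w = 0^p 1^p ∈ L with |w| = 2p ≥ p.
The pumping lemma gives a decomposition w = xyz where |xy| ≤ p and |y| ≥ 1.
The first p characters of w are 0's, so xy (and hence y) consists only of 0's. Write y = 0^k, 1 ≤ k ≤ p.
Pump with i = 2: xy^2z = 0^{p+k} 1^p has p+k occurrences of 0 but only p of 1. Since k ≥ 1 the counts differ, so xy^2z ∉ L.
This is a contradiction; hence L is not regular.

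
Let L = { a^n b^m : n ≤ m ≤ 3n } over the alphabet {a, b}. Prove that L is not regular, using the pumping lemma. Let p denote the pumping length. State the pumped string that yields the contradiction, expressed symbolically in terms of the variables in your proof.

a^{p+k} b^p

Assume L is regular. Let p be the pumping length given by the pumping lemma.
Take w = a^p b^p ∈ L (since p ≤ p ≤ 3p), with |w| = 2p ≥ p.
The pumping lemma gives a decomposition w = xyz where |xy| ≤ p and |y| ≥ 1.
Because |xy| ≤ p and w begins with p copies of a, we have y = a^k with 1 ≤ k ≤ p.
Pump with i = 2: xy^2z = a^{p+k} b^p. Now n = p+k > p = m, so the condition n ≤ m fails. Thus xy^2z ∉ L.
This is a contradiction; hence L is not regular.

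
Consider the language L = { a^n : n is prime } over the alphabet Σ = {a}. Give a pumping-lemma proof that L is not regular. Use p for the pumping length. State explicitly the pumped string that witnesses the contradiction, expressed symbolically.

Toward a contradiction, assume L is regular with pumping length p.
Let q be a prime with q ≥ p+2 (infinitely many primes exist), and take w = a^q ∈ L with |w| = q ≥ p.
By the pumping lemma, w = xyz with |xy| ≤ p and y is nonempty.
Then y = a^k for some k with 1 ≤ k ≤ p.
Since 1 ≤ k ≤ p, |xz| = q-k. Pump with i = q+1: |xy^{q+1}z| = (q-k)+(q+1)k = q+qk = q(1+k), which is composite (both factors ≥ 2). So xy^{q+1}z = a^{q(1+k)} ∉ L.
This contradicts the pumping lemma, so L is not regular.

a^{q(1+k)}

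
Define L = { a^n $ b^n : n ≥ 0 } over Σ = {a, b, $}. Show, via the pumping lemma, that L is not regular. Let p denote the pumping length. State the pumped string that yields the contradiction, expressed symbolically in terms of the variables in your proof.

a^{p+k} $ b^p

Suppose for contradiction that L is regular, and let p be the pumping length.
Take w = a^p $ b^p ∈ L with |w| = 2p+1 ≥ p.
By the pumping lemma, w = xyz with |xy| ≤ p and |y| ≥ 1.
Since the first p symbols of w are all a's and |xy| ≤ p, y lies entirely in the leading a-block: y = a^k for some k with 1 ≤ k ≤ p.
Pump with i = 2: xy^2z = a^{p+k} $ b^p, which would require p+k = p. But k ≥ 1, so xy^2z ∉ L.
Contradiction. Therefore L is not regular.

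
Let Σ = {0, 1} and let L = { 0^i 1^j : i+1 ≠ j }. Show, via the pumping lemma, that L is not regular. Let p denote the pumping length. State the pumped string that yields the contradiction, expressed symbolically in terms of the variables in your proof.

Suppose for contradiction that L is regular, and let p be the pumping length.
Choose w = 0^p 1^{p+p!+1}. Since p ≠ (p+p!+1)-1 = p+p!, w ∈ L; and |w| ≥ p.
The pumping lemma gives a decomposition w = xyz where |xy| ≤ p and |y| ≥ 1.
Because |xy| ≤ p and w begins with p copies of 0, we have y = 0^k with 1 ≤ k ≤ p.
Since 1 ≤ k ≤ p, k divides p!; set t = 1 + p!/k. Then xy^t z has p + (p!/k)·k = p + p! copies of 0. Now the 0-count is p+p! and (1-count)-1 = (p+p!+1)-1 = p+p!, so i+1 ≠ j fails. So xy^t z = 0^{p+p!} 1^{p+p!+1} ∉ L.
This is a contradiction; hence L is not regular.

0^{p+p!} 1^{p+p!+1}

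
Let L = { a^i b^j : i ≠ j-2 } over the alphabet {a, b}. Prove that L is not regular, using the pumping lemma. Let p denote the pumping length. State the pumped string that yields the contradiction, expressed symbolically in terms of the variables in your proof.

a^{p+p!} b^{p+p!+2}

Assume L is regular; let p be its pumping constant.
Choose w = a^p b^{p+p!+2}. Since p ≠ (p+p!+2)-2 = p+p!, w ∈ L; and |w| ≥ p.
Write w = xyz as guaranteed by the lemma, with |xy| ≤ p and y is nonempty.
Because |xy| ≤ p and w begins with p copies of a, we have y = a^k with 1 ≤ k ≤ p.
Since 1 ≤ k ≤ p, k divides p!; set t = 1 + p!/k. Then xy^t z has p + (p!/k)·k = p + p! copies of a. Now the a-count is p+p! and (b-count)-2 = (p+p!+2)-2 = p+p!, so i ≠ j-2 fails. So xy^t z = a^{p+p!} b^{p+p!+2} ∉ L.
This contradicts the pumping lemma, so L is not regular.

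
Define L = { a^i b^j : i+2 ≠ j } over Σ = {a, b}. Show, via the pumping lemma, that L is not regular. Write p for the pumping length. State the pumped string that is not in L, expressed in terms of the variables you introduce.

Toward a contradiction, assume L is regular with pumping length p.
Choose w = a^p b^{p+p!+2}. Since p ≠ (p+p!+2)-2 = p+p!, w ∈ L; and |w| ≥ p.
The pumping lemma gives a decomposition w = xyz where |xy| ≤ p and |y| ≥ 1.
Since the first p symbols of w are all a's and |xy| ≤ p, y lies entirely in the leading a-block: y = a^k for some k with 1 ≤ k ≤ p.
Since 1 ≤ k ≤ p, k divides p!; set t = 1 + p!/k. Then xy^t z has p + (p!/k)·k = p + p! copies of a. Now the a-count is p+p! and (b-count)-2 = (p+p!+2)-2 = p+p!, so i+2 ≠ j fails. So xy^t z = a^{p+p!} b^{p+p!+2} ∉ L.
This is a contradiction; hence L is not regular.

a^{p+p!} b^{p+p!+2}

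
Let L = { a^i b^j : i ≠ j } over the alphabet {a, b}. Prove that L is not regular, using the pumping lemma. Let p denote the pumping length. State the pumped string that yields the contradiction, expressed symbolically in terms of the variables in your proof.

Suppose for contradiction that L is regular, and let p be the pumping length.
Choose w = a^p b^{p+p!}. Since p ≠ p+p!, w ∈ L; and |w| ≥ p.
The pumping lemma gives a decomposition w = xyz where |xy| ≤ p and |y| > 0.
Because |xy| ≤ p and w begins with p copies of a, we have y = a^k with 1 ≤ k ≤ p.
Since 1 ≤ k ≤ p, k divides p!; set t = 1 + p!/k. Then xy^t z has p + (p!/k)·k = p + p! copies of a. Now the a-count equals the b-count, so i ≠ j fails. So xy^t z = a^{p+p!} b^{p+p!} ∉ L.
Contradiction. Therefore L is not regular.

a^{p+p!} b^{p+p!}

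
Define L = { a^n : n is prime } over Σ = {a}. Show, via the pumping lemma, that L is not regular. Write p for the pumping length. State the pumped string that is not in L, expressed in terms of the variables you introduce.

a^{q(1+k)}

Toward a contradiction, assume L is regular with pumping length p.
Let q be a prime with q ≥ p+2 (infinitely many primes exist), and take w = a^q ∈ L with |w| = q ≥ p.
The pumping lemma gives a decomposition w = xyz where |xy| ≤ p and |y| > 0.
Then y = a^k for some k with 1 ≤ k ≤ p.
Since 1 ≤ k ≤ p, |xz| = q-k. Pump with i = q+1: |xy^{q+1}z| = (q-k)+(q+1)k = q+qk = q(1+k), which is composite (both factors ≥ 2). So xy^{q+1}z = a^{q(1+k)} ∉ L.
This is a contradiction; hence L is not regular.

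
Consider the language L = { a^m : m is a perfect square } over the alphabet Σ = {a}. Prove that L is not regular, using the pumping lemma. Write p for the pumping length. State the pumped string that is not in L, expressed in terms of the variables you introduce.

Suppose for contradiction that L is regular, and let p be the pumping length.
Take w = a^{p²} ∈ L with |w| = p² ≥ p.
The pumping lemma gives a decomposition w = xyz where |xy| ≤ p and |y| > 0.
Then y = a^k for some k with 1 ≤ k ≤ p.
Pump with i = 2: xy^2z = a^{p²+k}. Since 1 ≤ k ≤ p, p² < p²+k ≤ p²+p < (p+1)², so p²+k lies strictly between consecutive squares and is not a perfect square. So xy^2z ∉ L.
This contradicts the pumping lemma, so L is not regular.

a^{p²+k}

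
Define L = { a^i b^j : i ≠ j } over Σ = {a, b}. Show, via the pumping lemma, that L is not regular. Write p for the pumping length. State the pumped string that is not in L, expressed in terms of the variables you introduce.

Toward a contradiction, assume L is regular with pumping length p.
Choose w = a^p b^{p+p!}. Since p ≠ p+p!, w ∈ L; and |w| ≥ p.
Write w = xyz as guaranteed by the lemma, with |xy| ≤ p and y is nonempty.
The first p characters of w are a's, so xy (and hence y) consists only of a's. Write y = a^k, 1 ≤ k ≤ p.
Since 1 ≤ k ≤ p, k divides p!; set t = 1 + p!/k. Then xy^t z has p + (p!/k)·k = p + p! copies of a. Now the a-count equals the b-count, so i ≠ j fails. So xy^t z = a^{p+p!} b^{p+p!} ∉ L.
Contradiction. Therefore L is not regular.

a^{p+p!} b^{p+p!}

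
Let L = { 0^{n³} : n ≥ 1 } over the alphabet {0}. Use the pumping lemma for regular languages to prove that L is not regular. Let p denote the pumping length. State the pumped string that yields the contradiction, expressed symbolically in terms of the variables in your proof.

Toward a contradiction, assume L is regular with pumping length p.
Take w = 0^{p³} ∈ L with |w| = p³ ≥ p.
The pumping lemma gives a decomposition w = xyz where |xy| ≤ p and y is nonempty.
Then y = 0^k for some k with 1 ≤ k ≤ p.
Pump with i = 2: xy^2z = 0^{p³+k}. Since 1 ≤ k ≤ p, p³ < p³+k ≤ p³+p < p³+3p²+3p+1 = (p+1)³, so p³+k is not a perfect cube. So xy^2z ∉ L.
This contradicts the pumping lemma, so L is not regular.

0^{p³+k}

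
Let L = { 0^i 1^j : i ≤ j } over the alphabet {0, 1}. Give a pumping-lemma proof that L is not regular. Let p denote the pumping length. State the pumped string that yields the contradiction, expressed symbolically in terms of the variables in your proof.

Assume L is regular; let p be its pumping constant.
Choose w = 0^p 1^p ∈ L, with |w| = 2p ≥ p.
Write w = xyz as guaranteed by the lemma, with |xy| ≤ p and |y| ≥ 1.
Since the first p symbols of w are all 0's and |xy| ≤ p, y lies entirely in the leading 0-block: y = 0^k for some k with 1 ≤ k ≤ p.
Consider xy^2z = 0^{p+k} 1^p. Since k ≥ 1, the 0-count p+k exceeds the 1-count p, so i ≤ j fails; thus xy^2z ∉ L.
This contradicts the pumping lemma, so L is not regular.

0^{p+k} 1^p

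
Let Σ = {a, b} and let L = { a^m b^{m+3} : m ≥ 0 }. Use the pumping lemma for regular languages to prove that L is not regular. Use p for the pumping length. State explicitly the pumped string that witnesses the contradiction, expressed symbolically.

a^{p+k} b^{p+3}

Toward a contradiction, assume L is regular with pumping length p.
Choose w = a^p b^{p+3}, which is in L with |w| = 2p+3 ≥ p.
By the pumping lemma, w = xyz with |xy| ≤ p and |y| ≥ 1.
The first p characters of w are a's, so xy (and hence y) consists only of a's. Write y = a^k, 1 ≤ k ≤ p.
Pump with i = 2: xy^2z = a^{p+k} b^{p+3}. For this to lie in L we would need p+3 = (p+k)+3, which forces k = 0. But k ≥ 1, so xy^2z ∉ L.
Contradiction. Therefore L is not regular.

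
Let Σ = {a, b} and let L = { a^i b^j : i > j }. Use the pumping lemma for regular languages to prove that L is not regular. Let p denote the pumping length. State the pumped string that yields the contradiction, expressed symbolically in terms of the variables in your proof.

a^{p+1-k} b^p

Suppose for contradiction that L is regular, and let p be the pumping length.
Choose w = a^{p+1} b^p ∈ L, with |w| = 2p+1 ≥ p.
Write w = xyz as guaranteed by the lemma, with |xy| ≤ p and y is nonempty.
Since the first p symbols of w are all a's and |xy| ≤ p, y lies entirely in the leading a-block: y = a^k for some k with 1 ≤ k ≤ p.
Consider xy^0z = xz = a^{p+1-k} b^p. Since k ≥ 1, the a-count p+1-k is at most p, so i > j fails; thus xz ∉ L.
This contradicts the pumping lemma, so L is not regular.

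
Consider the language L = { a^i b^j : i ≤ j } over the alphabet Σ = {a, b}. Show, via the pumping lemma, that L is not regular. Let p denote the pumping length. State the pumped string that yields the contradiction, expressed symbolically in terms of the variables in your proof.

a^{p+k} b^p

Suppose for contradiction that L is regular, and let p be the pumping length.
Choose w = a^p b^p ∈ L, with |w| = 2p ≥ p.
The pumping lemma gives a decomposition w = xyz where |xy| ≤ p and |y| > 0.
Because |xy| ≤ p and w begins with p copies of a, we have y = a^k with 1 ≤ k ≤ p.
Consider xy^2z = a^{p+k} b^p. Since k ≥ 1, the a-count p+k exceeds the b-count p, so i ≤ j fails; thus xy^2z ∉ L.
This is a contradiction; hence L is not regular.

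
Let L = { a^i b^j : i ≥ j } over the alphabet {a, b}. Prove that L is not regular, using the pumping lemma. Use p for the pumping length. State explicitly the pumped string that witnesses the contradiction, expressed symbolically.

a^{p-k} b^p

Assume L is regular. Let p be the pumping length given by the pumping lemma.
Choose w = a^p b^p ∈ L, with |w| = 2p ≥ p.
Write w = xyz as guaranteed by the lemma, with |xy| ≤ p and |y| > 0.
Because |xy| ≤ p and w begins with p copies of a, we have y = a^k with 1 ≤ k ≤ p.
Consider xy^0z = xz = a^{p-k} b^p. Since k ≥ 1, the a-count p-k is less than p, so i ≥ j fails; thus xz ∉ L.
This contradicts the pumping lemma, so L is not regular.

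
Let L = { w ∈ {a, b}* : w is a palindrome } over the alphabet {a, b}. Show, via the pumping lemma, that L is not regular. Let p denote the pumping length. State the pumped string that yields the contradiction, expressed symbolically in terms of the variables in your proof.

a^{p+k} b a^p

Toward a contradiction, assume L is regular with pumping length p.
Take w = a^p b a^p, a palindrome of length 2p+1 ≥ p.
By the pumping lemma, w = xyz with |xy| ≤ p and |y| > 0.
Because |xy| ≤ p and w begins with p copies of a, we have y = a^k with 1 ≤ k ≤ p.
Pump with i = 2: xy^2z = a^{p+k} b a^p. Its reverse is a^p b a^{p+k}, which differs from xy^2z since k ≥ 1. So xy^2z is not a palindrome and xy^2z ∉ L.
This contradicts the pumping lemma, so L is not regular.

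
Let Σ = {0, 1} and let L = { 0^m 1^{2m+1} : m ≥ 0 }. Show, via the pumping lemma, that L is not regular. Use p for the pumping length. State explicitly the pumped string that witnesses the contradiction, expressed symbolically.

Toward a contradiction, assume L is regular with pumping length p.
Let w = 0^p 1^{2p+1} ∈ L; note |w| = 3p+1 ≥ p.
By the pumping lemma, w = xyz with |xy| ≤ p and |y| ≥ 1.
Since the first p symbols of w are all 0's and |xy| ≤ p, y lies entirely in the leading 0-block: y = 0^k for some k with 1 ≤ k ≤ p.
Pump with i = 2: xy^2z = 0^{p+k} 1^{2p+1}. For this to lie in L we would need 2p+1 = 2(p+k)+1, which forces k = 0. But k ≥ 1, so xy^2z ∉ L.
This contradicts the pumping lemma, so L is not regular.

0^{p+k} 1^{2p+1}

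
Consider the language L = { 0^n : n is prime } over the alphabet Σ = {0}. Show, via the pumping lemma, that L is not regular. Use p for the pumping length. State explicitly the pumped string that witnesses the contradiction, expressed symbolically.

0^{q(1+k)}

Toward a contradiction, assume L is regular with pumping length p.
Let q be a prime with q ≥ p+2 (infinitely many primes exist), and take w = 0^q ∈ L with |w| = q ≥ p.
Write w = xyz as guaranteed by the lemma, with |xy| ≤ p and y is nonempty.
Then y = 0^k for some k with 1 ≤ k ≤ p.
Since 1 ≤ k ≤ p, |xz| = q-k. Pump with i = q+1: |xy^{q+1}z| = (q-k)+(q+1)k = q+qk = q(1+k), which is composite (both factors ≥ 2). So xy^{q+1}z = 0^{q(1+k)} ∉ L.
Contradiction. Therefore L is not regular.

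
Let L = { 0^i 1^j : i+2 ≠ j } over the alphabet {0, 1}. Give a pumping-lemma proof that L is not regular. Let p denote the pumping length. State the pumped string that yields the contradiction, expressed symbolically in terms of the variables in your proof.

Suppose for contradiction that L is regular, and let p be the pumping length.
Choose w = 0^p 1^{p+p!+2}. Since p ≠ (p+p!+2)-2 = p+p!, w ∈ L; and |w| ≥ p.
The pumping lemma gives a decomposition w = xyz where |xy| ≤ p and |y| > 0.
Since the first p symbols of w are all 0's and |xy| ≤ p, y lies entirely in the leading 0-block: y = 0^k for some k with 1 ≤ k ≤ p.
Since 1 ≤ k ≤ p, k divides p!; set t = 1 + p!/k. Then xy^t z has p + (p!/k)·k = p + p! copies of 0. Now the 0-count is p+p! and (1-count)-2 = (p+p!+2)-2 = p+p!, so i+2 ≠ j fails. So xy^t z = 0^{p+p!} 1^{p+p!+2} ∉ L.
This contradicts the pumping lemma, so L is not regular.

0^{p+p!} 1^{p+p!+2}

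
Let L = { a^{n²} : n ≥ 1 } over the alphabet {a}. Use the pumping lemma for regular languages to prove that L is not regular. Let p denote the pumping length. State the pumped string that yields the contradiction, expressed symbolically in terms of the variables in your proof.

Assume L is regular. Let p be the pumping length given by the pumping lemma.
Take w = a^{p²} ∈ L with |w| = p² ≥ p.
Write w = xyz as guaranteed by the lemma, with |xy| ≤ p and y is nonempty.
Then y = a^k for some k with 1 ≤ k ≤ p.
Pump with i = 2: xy^2z = a^{p²+k}. Since 1 ≤ k ≤ p, p² < p²+k ≤ p²+p < (p+1)², so p²+k lies strictly between consecutive squares and is not a perfect square. So xy^2z ∉ L.
This is a contradiction; hence L is not regular.

a^{p²+k}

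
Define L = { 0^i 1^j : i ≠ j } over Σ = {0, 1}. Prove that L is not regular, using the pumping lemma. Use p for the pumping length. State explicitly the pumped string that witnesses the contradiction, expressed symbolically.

Assume L is regular; let p be its pumping constant.
Choose w = 0^p 1^{p+p!}. Since p ≠ p+p!, w ∈ L; and |w| ≥ p.
The pumping lemma gives a decomposition w = xyz where |xy| ≤ p and y is nonempty.
The first p characters of w are 0's, so xy (and hence y) consists only of 0's. Write y = 0^k, 1 ≤ k ≤ p.
Since 1 ≤ k ≤ p, k divides p!; set t = 1 + p!/k. Then xy^t z has p + (p!/k)·k = p + p! copies of 0. Now the 0-count equals the 1-count, so i ≠ j fails. So xy^t z = 0^{p+p!} 1^{p+p!} ∉ L.
This contradicts the pumping lemma, so L is not regular.

0^{p+p!} 1^{p+p!}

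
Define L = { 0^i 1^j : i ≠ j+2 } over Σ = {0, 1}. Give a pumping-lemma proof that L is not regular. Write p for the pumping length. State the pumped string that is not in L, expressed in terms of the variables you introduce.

0^{p+p!} 1^{p+p!-2}

Assume L is regular; let p be its pumping constant.
Choose w = 0^p 1^{p+p!-2}. Since p ≠ (p+p!-2)+2 = p+p!, w ∈ L; and |w| ≥ p.
Write w = xyz as guaranteed by the lemma, with |xy| ≤ p and y is nonempty.
The first p characters of w are 0's, so xy (and hence y) consists only of 0's. Write y = 0^k, 1 ≤ k ≤ p.
Since 1 ≤ k ≤ p, k divides p!; set t = 1 + p!/k. Then xy^t z has p + (p!/k)·k = p + p! copies of 0. Now the 0-count is p+p! and (1-count)+2 = (p+p!-2)+2 = p+p!, so i ≠ j+2 fails. So xy^t z = 0^{p+p!} 1^{p+p!-2} ∉ L.
This is a contradiction; hence L is not regular.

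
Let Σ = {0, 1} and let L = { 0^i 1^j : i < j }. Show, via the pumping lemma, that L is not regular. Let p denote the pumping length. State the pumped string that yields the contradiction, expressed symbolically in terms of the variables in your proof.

0^{p+k} 1^{p+1}

Assume L is regular; let p be its pumping constant.
Choose w = 0^p 1^{p+1} ∈ L, with |w| = 2p+1 ≥ p.
By the pumping lemma, w = xyz with |xy| ≤ p and |y| ≥ 1.
Since the first p symbols of w are all 0's and |xy| ≤ p, y lies entirely in the leading 0-block: y = 0^k for some k with 1 ≤ k ≤ p.
Consider xy^2z = 0^{p+k} 1^{p+1}. Since k ≥ 1, the 0-count p+k is at least p+1, so i < j fails; thus xy^2z ∉ L.
This contradicts the pumping lemma, so L is not regular.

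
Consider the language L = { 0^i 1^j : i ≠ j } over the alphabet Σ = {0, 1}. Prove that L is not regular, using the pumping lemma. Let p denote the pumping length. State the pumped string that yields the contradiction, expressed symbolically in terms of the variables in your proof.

0^{p+p!} 1^{p+p!}

Assume L is regular; let p be its pumping constant.
Choose w = 0^p 1^{p+p!}. Since p ≠ p+p!, w ∈ L; and |w| ≥ p.
Write w = xyz as guaranteed by the lemma, with |xy| ≤ p and |y| ≥ 1.
The first p characters of w are 0's, so xy (and hence y) consists only of 0's. Write y = 0^k, 1 ≤ k ≤ p.
Since 1 ≤ k ≤ p, k divides p!; set t = 1 + p!/k. Then xy^t z has p + (p!/k)·k = p + p! copies of 0. Now the 0-count equals the 1-count, so i ≠ j fails. So xy^t z = 0^{p+p!} 1^{p+p!} ∉ L.
This contradicts the pumping lemma, so L is not regular.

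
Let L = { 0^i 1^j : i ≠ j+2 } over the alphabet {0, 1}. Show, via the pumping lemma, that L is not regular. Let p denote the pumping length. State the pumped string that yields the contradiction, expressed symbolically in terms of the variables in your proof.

Suppose for contradiction that L is regular, and let p be the pumping length.
Choose w = 0^p 1^{p+p!-2}. Since p ≠ (p+p!-2)+2 = p+p!, w ∈ L; and |w| ≥ p.
The pumping lemma gives a decomposition w = xyz where |xy| ≤ p and |y| ≥ 1.
The first p characters of w are 0's, so xy (and hence y) consists only of 0's. Write y = 0^k, 1 ≤ k ≤ p.
Since 1 ≤ k ≤ p, k divides p!; set t = 1 + p!/k. Then xy^t z has p + (p!/k)·k = p + p! copies of 0. Now the 0-count is p+p! and (1-count)+2 = (p+p!-2)+2 = p+p!, so i ≠ j+2 fails. So xy^t z = 0^{p+p!} 1^{p+p!-2} ∉ L.
This is a contradiction; hence L is not regular.

0^{p+p!} 1^{p+p!-2}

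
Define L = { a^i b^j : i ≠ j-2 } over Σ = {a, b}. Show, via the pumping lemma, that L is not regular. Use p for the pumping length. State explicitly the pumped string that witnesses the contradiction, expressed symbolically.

Assume L is regular. Let p be the pumping length given by the pumping lemma.
Choose w = a^p b^{p+p!+2}. Since p ≠ (p+p!+2)-2 = p+p!, w ∈ L; and |w| ≥ p.
The pumping lemma gives a decomposition w = xyz where |xy| ≤ p and |y| ≥ 1.
The first p characters of w are a's, so xy (and hence y) consists only of a's. Write y = a^k, 1 ≤ k ≤ p.
Since 1 ≤ k ≤ p, k divides p!; set t = 1 + p!/k. Then xy^t z has p + (p!/k)·k = p + p! copies of a. Now the a-count is p+p! and (b-count)-2 = (p+p!+2)-2 = p+p!, so i ≠ j-2 fails. So xy^t z = a^{p+p!} b^{p+p!+2} ∉ L.
This contradicts the pumping lemma, so L is not regular.

a^{p+p!} b^{p+p!+2}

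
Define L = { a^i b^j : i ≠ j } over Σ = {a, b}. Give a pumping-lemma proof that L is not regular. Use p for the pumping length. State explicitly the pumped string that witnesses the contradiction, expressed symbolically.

Toward a contradiction, assume L is regular with pumping length p.
Choose w = a^p b^{p+p!}. Since p ≠ p+p!, w ∈ L; and |w| ≥ p.
By the pumping lemma, w = xyz with |xy| ≤ p and |y| ≥ 1.
Since the first p symbols of w are all a's and |xy| ≤ p, y lies entirely in the leading a-block: y = a^k for some k with 1 ≤ k ≤ p.
Since 1 ≤ k ≤ p, k divides p!; set t = 1 + p!/k. Then xy^t z has p + (p!/k)·k = p + p! copies of a. Now the a-count equals the b-count, so i ≠ j fails. So xy^t z = a^{p+p!} b^{p+p!} ∉ L.
Contradiction. Therefore L is not regular.

a^{p+p!} b^{p+p!}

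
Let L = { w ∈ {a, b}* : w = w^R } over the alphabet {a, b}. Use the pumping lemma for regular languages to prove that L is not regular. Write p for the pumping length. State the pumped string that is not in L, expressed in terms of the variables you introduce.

a^{p+k} b a^p

Assume L is regular; let p be its pumping constant.
Take w = a^p b a^p, a palindrome of length 2p+1 ≥ p.
Write w = xyz as guaranteed by the lemma, with |xy| ≤ p and y is nonempty.
Since the first p symbols of w are all a's and |xy| ≤ p, y lies entirely in the leading a-block: y = a^k for some k with 1 ≤ k ≤ p.
Pump with i = 2: xy^2z = a^{p+k} b a^p. Its reverse is a^p b a^{p+k}, which differs from xy^2z since k ≥ 1. So xy^2z is not a palindrome and xy^2z ∉ L.
This contradicts the pumping lemma, so L is not regular.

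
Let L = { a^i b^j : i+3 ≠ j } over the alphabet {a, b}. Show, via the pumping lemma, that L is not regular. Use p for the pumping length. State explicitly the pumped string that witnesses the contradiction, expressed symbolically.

a^{p+p!} b^{p+p!+3}

Assume L is regular. Let p be the pumping length given by the pumping lemma.
Choose w = a^p b^{p+p!+3}. Since p ≠ (p+p!+3)-3 = p+p!, w ∈ L; and |w| ≥ p.
By the pumping lemma, w = xyz with |xy| ≤ p and |y| > 0.
Since the first p symbols of w are all a's and |xy| ≤ p, y lies entirely in the leading a-block: y = a^k for some k with 1 ≤ k ≤ p.
Since 1 ≤ k ≤ p, k divides p!; set t = 1 + p!/k. Then xy^t z has p + (p!/k)·k = p + p! copies of a. Now the a-count is p+p! and (b-count)-3 = (p+p!+3)-3 = p+p!, so i+3 ≠ j fails. So xy^t z = a^{p+p!} b^{p+p!+3} ∉ L.
This is a contradiction; hence L is not regular.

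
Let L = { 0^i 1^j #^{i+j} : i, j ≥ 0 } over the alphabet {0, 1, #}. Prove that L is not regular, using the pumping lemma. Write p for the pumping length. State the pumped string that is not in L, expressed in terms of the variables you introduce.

0^{p+k} 1^p #^{2p}

Suppose for contradiction that L is regular, and let p be the pumping length.
Take w = 0^p 1^p #^{2p} ∈ L (with i=j=p, i+j=2p), |w| = 4p ≥ p.
By the pumping lemma, w = xyz with |xy| ≤ p and y is nonempty.
Since the first p symbols of w are all 0's and |xy| ≤ p, y lies entirely in the leading 0-block: y = 0^k for some k with 1 ≤ k ≤ p.
Consider xy^2z = 0^{p+k} 1^p #^{2p}. Now the 0- and 1-counts sum to 2p+k, but the #-count is 2p ≠ 2p+k. So xy^2z ∉ L.
This contradicts the pumping lemma, so L is not regular.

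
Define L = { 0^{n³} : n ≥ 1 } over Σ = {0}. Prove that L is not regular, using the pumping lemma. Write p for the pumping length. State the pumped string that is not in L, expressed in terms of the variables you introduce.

Toward a contradiction, assume L is regular with pumping length p.
Take w = 0^{p³} ∈ L with |w| = p³ ≥ p.
The pumping lemma gives a decomposition w = xyz where |xy| ≤ p and |y| ≥ 1.
Then y = 0^k for some k with 1 ≤ k ≤ p.
Pump with i = 2: xy^2z = 0^{p³+k}. Since 1 ≤ k ≤ p, p³ < p³+k ≤ p³+p < p³+3p²+3p+1 = (p+1)³, so p³+k is not a perfect cube. So xy^2z ∉ L.
This contradicts the pumping lemma, so L is not regular.

0^{p³+k}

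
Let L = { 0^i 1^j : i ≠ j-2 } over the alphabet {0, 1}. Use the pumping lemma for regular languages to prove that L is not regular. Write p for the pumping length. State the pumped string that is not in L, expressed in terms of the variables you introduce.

Assume L is regular. Let p be the pumping length given by the pumping lemma.
Choose w = 0^p 1^{p+p!+2}. Since p ≠ (p+p!+2)-2 = p+p!, w ∈ L; and |w| ≥ p.
The pumping lemma gives a decomposition w = xyz where |xy| ≤ p and y is nonempty.
The first p characters of w are 0's, so xy (and hence y) consists only of 0's. Write y = 0^k, 1 ≤ k ≤ p.
Since 1 ≤ k ≤ p, k divides p!; set t = 1 + p!/k. Then xy^t z has p + (p!/k)·k = p + p! copies of 0. Now the 0-count is p+p! and (1-count)-2 = (p+p!+2)-2 = p+p!, so i ≠ j-2 fails. So xy^t z = 0^{p+p!} 1^{p+p!+2} ∉ L.
This contradicts the pumping lemma, so L is not regular.

0^{p+p!} 1^{p+p!+2}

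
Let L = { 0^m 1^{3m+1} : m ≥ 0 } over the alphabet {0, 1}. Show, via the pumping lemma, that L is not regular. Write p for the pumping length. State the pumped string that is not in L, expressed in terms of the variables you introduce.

Assume L is regular; let p be its pumping constant.
Choose w = 0^p 1^{3p+1}, which is in L with |w| = 4p+1 ≥ p.
The pumping lemma gives a decomposition w = xyz where |xy| ≤ p and |y| ≥ 1.
Since the first p symbols of w are all 0's and |xy| ≤ p, y lies entirely in the leading 0-block: y = 0^k for some k with 1 ≤ k ≤ p.
Pump with i = 2: xy^2z = 0^{p+k} 1^{3p+1}. For this to lie in L we would need 3p+1 = 3(p+k)+1, which forces k = 0. But k ≥ 1, so xy^2z ∉ L.
This contradicts the pumping lemma, so L is not regular.

0^{p+k} 1^{3p+1}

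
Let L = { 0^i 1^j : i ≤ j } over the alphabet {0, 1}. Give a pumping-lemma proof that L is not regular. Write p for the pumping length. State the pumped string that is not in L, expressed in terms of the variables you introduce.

0^{p+k} 1^p

Assume L is regular; let p be its pumping constant.
Choose w = 0^p 1^p ∈ L, with |w| = 2p ≥ p.
Write w = xyz as guaranteed by the lemma, with |xy| ≤ p and |y| > 0.
Since the first p symbols of w are all 0's and |xy| ≤ p, y lies entirely in the leading 0-block: y = 0^k for some k with 1 ≤ k ≤ p.
Consider xy^2z = 0^{p+k} 1^p. Since k ≥ 1, the 0-count p+k exceeds the 1-count p, so i ≤ j fails; thus xy^2z ∉ L.
This is a contradiction; hence L is not regular.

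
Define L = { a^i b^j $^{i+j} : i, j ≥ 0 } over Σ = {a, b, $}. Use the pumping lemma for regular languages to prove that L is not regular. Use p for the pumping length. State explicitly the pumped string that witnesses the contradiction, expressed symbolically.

a^{p+k} b^p $^{2p}

Assume L is regular. Let p be the pumping length given by the pumping lemma.
Take w = a^p b^p $^{2p} ∈ L (with i=j=p, i+j=2p), |w| = 4p ≥ p.
By the pumping lemma, w = xyz with |xy| ≤ p and |y| > 0.
Since the first p symbols of w are all a's and |xy| ≤ p, y lies entirely in the leading a-block: y = a^k for some k with 1 ≤ k ≤ p.
Consider xy^2z = a^{p+k} b^p $^{2p}. Now the a- and b-counts sum to 2p+k, but the $-count is 2p ≠ 2p+k. So xy^2z ∉ L.
This contradicts the pumping lemma, so L is not regular.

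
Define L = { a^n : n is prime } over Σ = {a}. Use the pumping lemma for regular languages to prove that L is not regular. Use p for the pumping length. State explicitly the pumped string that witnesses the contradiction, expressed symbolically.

Assume L is regular. Let p be the pumping length given by the pumping lemma.
Let q be a prime with q ≥ p+2 (infinitely many primes exist), and take w = a^q ∈ L with |w| = q ≥ p.
By the pumping lemma, w = xyz with |xy| ≤ p and y is nonempty.
Then y = a^k for some k with 1 ≤ k ≤ p.
Since 1 ≤ k ≤ p, |xz| = q-k. Pump with i = q+1: |xy^{q+1}z| = (q-k)+(q+1)k = q+qk = q(1+k), which is composite (both factors ≥ 2). So xy^{q+1}z = a^{q(1+k)} ∉ L.
This is a contradiction; hence L is not regular.

a^{q(1+k)}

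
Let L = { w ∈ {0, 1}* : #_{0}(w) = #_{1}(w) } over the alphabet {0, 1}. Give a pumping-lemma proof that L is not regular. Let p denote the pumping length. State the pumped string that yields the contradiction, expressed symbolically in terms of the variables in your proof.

Toward a contradiction, assume L is regular with pumping length p.
Choose w = 0^p 1^p ∈ L with |w| = 2p ≥ p.
By the pumping lemma, w = xyz with |xy| ≤ p and |y| > 0.
Since the first p symbols of w are all 0's and |xy| ≤ p, y lies entirely in the leading 0-block: y = 0^k for some k with 1 ≤ k ≤ p.
Pump with i = 2: xy^2z = 0^{p+k} 1^p has p+k occurrences of 0 but only p of 1. Since k ≥ 1 the counts differ, so xy^2z ∉ L.
Contradiction. Therefore L is not regular.

0^{p+k} 1^p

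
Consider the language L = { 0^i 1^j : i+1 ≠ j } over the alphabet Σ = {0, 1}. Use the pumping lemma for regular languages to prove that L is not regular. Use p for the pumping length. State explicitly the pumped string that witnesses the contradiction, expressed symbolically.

Suppose for contradiction that L is regular, and let p be the pumping length.
Choose w = 0^p 1^{p+p!+1}. Since p ≠ (p+p!+1)-1 = p+p!, w ∈ L; and |w| ≥ p.
Write w = xyz as guaranteed by the lemma, with |xy| ≤ p and y is nonempty.
Since the first p symbols of w are all 0's and |xy| ≤ p, y lies entirely in the leading 0-block: y = 0^k for some k with 1 ≤ k ≤ p.
Since 1 ≤ k ≤ p, k divides p!; set t = 1 + p!/k. Then xy^t z has p + (p!/k)·k = p + p! copies of 0. Now the 0-count is p+p! and (1-count)-1 = (p+p!+1)-1 = p+p!, so i+1 ≠ j fails. So xy^t z = 0^{p+p!} 1^{p+p!+1} ∉ L.
This is a contradiction; hence L is not regular.

0^{p+p!} 1^{p+p!+1}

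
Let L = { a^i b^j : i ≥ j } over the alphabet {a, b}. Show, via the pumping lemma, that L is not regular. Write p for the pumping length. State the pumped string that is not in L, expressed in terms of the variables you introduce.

Suppose for contradiction that L is regular, and let p be the pumping length.
Choose w = a^p b^p ∈ L, with |w| = 2p ≥ p.
Write w = xyz as guaranteed by the lemma, with |xy| ≤ p and y is nonempty.
The first p characters of w are a's, so xy (and hence y) consists only of a's. Write y = a^k, 1 ≤ k ≤ p.
Consider xy^0z = xz = a^{p-k} b^p. Since k ≥ 1, the a-count p-k is less than p, so i ≥ j fails; thus xz ∉ L.
Contradiction. Therefore L is not regular.

a^{p-k} b^p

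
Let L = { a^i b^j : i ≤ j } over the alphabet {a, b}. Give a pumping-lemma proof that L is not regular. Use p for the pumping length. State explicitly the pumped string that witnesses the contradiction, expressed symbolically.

Assume L is regular. Let p be the pumping length given by the pumping lemma.
Choose w = a^p b^p ∈ L, with |w| = 2p ≥ p.
The pumping lemma gives a decomposition w = xyz where |xy| ≤ p and |y| > 0.
Since the first p symbols of w are all a's and |xy| ≤ p, y lies entirely in the leading a-block: y = a^k for some k with 1 ≤ k ≤ p.
Consider xy^2z = a^{p+k} b^p. Since k ≥ 1, the a-count p+k exceeds the b-count p, so i ≤ j fails; thus xy^2z ∉ L.
Contradiction. Therefore L is not regular.

a^{p+k} b^p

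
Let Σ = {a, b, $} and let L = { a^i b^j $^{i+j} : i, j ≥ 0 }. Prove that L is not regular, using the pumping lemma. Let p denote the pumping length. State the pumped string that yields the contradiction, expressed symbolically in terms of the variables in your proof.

Toward a contradiction, assume L is regular with pumping length p.
Take w = a^p b^p $^{2p} ∈ L (with i=j=p, i+j=2p), |w| = 4p ≥ p.
The pumping lemma gives a decomposition w = xyz where |xy| ≤ p and |y| > 0.
Because |xy| ≤ p and w begins with p copies of a, we have y = a^k with 1 ≤ k ≤ p.
Consider xy^2z = a^{p+k} b^p $^{2p}. Now the a- and b-counts sum to 2p+k, but the $-count is 2p ≠ 2p+k. So xy^2z ∉ L.
This contradicts the pumping lemma, so L is not regular.

a^{p+k} b^p $^{2p}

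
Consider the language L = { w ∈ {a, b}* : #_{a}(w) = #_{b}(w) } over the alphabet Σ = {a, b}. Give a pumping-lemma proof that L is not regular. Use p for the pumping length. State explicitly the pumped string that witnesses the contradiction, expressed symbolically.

Toward a contradiction, assume L is regular with pumping length p.
Choose w = a^p b^p ∈ L with |w| = 2p ≥ p.
The pumping lemma gives a decomposition w = xyz where |xy| ≤ p and |y| > 0.
Because |xy| ≤ p and w begins with p copies of a, we have y = a^k with 1 ≤ k ≤ p.
Pump with i = 2: xy^2z = a^{p+k} b^p has p+k occurrences of a but only p of b. Since k ≥ 1 the counts differ, so xy^2z ∉ L.
This contradicts the pumping lemma, so L is not regular.

a^{p+k} b^p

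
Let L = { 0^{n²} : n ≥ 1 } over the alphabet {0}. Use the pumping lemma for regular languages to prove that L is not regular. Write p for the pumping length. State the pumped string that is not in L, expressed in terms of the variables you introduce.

Toward a contradiction, assume L is regular with pumping length p.
Take w = 0^{p²} ∈ L with |w| = p² ≥ p.
The pumping lemma gives a decomposition w = xyz where |xy| ≤ p and |y| ≥ 1.
Then y = 0^k for some k with 1 ≤ k ≤ p.
Pump with i = 2: xy^2z = 0^{p²+k}. Since 1 ≤ k ≤ p, p² < p²+k ≤ p²+p < (p+1)², so p²+k lies strictly between consecutive squares and is not a perfect square. So xy^2z ∉ L.
This is a contradiction; hence L is not regular.

0^{p²+k}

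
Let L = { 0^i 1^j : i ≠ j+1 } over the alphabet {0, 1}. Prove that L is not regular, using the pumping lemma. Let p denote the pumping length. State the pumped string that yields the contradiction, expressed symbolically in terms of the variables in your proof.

0^{p+p!} 1^{p+p!-1}

Toward a contradiction, assume L is regular with pumping length p.
Choose w = 0^p 1^{p+p!-1}. Since p ≠ (p+p!-1)+1 = p+p!, w ∈ L; and |w| ≥ p.
The pumping lemma gives a decomposition w = xyz where |xy| ≤ p and y is nonempty.
The first p characters of w are 0's, so xy (and hence y) consists only of 0's. Write y = 0^k, 1 ≤ k ≤ p.
Since 1 ≤ k ≤ p, k divides p!; set t = 1 + p!/k. Then xy^t z has p + (p!/k)·k = p + p! copies of 0. Now the 0-count is p+p! and (1-count)+1 = (p+p!-1)+1 = p+p!, so i ≠ j+1 fails. So xy^t z = 0^{p+p!} 1^{p+p!-1} ∉ L.
Contradiction. Therefore L is not regular.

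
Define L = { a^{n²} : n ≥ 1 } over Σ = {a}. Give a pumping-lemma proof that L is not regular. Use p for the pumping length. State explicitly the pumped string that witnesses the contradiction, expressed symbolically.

Assume L is regular. Let p be the pumping length given by the pumping lemma.
Take w = a^{p²} ∈ L with |w| = p² ≥ p.
Write w = xyz as guaranteed by the lemma, with |xy| ≤ p and |y| ≥ 1.
Then y = a^k for some k with 1 ≤ k ≤ p.
Pump with i = 2: xy^2z = a^{p²+k}. Since 1 ≤ k ≤ p, p² < p²+k ≤ p²+p < (p+1)², so p²+k lies strictly between consecutive squares and is not a perfect square. So xy^2z ∉ L.
This is a contradiction; hence L is not regular.

a^{p²+k}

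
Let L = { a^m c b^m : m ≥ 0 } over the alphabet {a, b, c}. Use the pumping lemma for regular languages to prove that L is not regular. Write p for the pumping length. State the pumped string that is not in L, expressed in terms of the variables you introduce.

Assume L is regular. Let p be the pumping length given by the pumping lemma.
Take w = a^p c b^p ∈ L with |w| = 2p+1 ≥ p.
The pumping lemma gives a decomposition w = xyz where |xy| ≤ p and |y| > 0.
Because |xy| ≤ p and w begins with p copies of a, we have y = a^k with 1 ≤ k ≤ p.
Pump with i = 2: xy^2z = a^{p+k} c b^p, which would require p+k = p. But k ≥ 1, so xy^2z ∉ L.
This contradicts the pumping lemma, so L is not regular.

a^{p+k} c b^p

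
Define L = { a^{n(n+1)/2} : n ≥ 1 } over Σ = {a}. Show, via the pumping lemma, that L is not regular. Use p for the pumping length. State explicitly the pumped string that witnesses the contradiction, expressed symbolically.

Toward a contradiction, assume L is regular with pumping length p.
Take w = a^{p(p+1)/2} ∈ L with |w| = p(p+1)/2 ≥ p.
By the pumping lemma, w = xyz with |xy| ≤ p and y is nonempty.
Then y = a^k for some k with 1 ≤ k ≤ p.
Pump with i = 2: xy^2z = a^{p(p+1)/2+k}. Since 1 ≤ k ≤ p, p(p+1)/2 < p(p+1)/2+k ≤ p(p+1)/2+p < (p+1)(p+2)/2, so p(p+1)/2+k is strictly between consecutive triangular numbers. So xy^2z ∉ L.
This is a contradiction; hence L is not regular.

a^{p(p+1)/2+k}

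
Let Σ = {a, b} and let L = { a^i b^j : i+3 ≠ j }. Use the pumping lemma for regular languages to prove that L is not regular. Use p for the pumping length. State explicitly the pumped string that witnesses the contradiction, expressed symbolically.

a^{p+p!} b^{p+p!+3}

Assume L is regular. Let p be the pumping length given by the pumping lemma.
Choose w = a^p b^{p+p!+3}. Since p ≠ (p+p!+3)-3 = p+p!, w ∈ L; and |w| ≥ p.
By the pumping lemma, w = xyz with |xy| ≤ p and y is nonempty.
Since the first p symbols of w are all a's and |xy| ≤ p, y lies entirely in the leading a-block: y = a^k for some k with 1 ≤ k ≤ p.
Since 1 ≤ k ≤ p, k divides p!; set t = 1 + p!/k. Then xy^t z has p + (p!/k)·k = p + p! copies of a. Now the a-count is p+p! and (b-count)-3 = (p+p!+3)-3 = p+p!, so i+3 ≠ j fails. So xy^t z = a^{p+p!} b^{p+p!+3} ∉ L.
Contradiction. Therefore L is not regular.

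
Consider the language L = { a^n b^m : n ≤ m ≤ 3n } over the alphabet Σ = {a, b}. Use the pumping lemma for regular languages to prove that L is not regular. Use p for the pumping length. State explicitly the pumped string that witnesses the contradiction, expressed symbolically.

a^{p+k} b^p

Assume L is regular. Let p be the pumping length given by the pumping lemma.
Take w = a^p b^p ∈ L (since p ≤ p ≤ 3p), with |w| = 2p ≥ p.
The pumping lemma gives a decomposition w = xyz where |xy| ≤ p and |y| ≥ 1.
Because |xy| ≤ p and w begins with p copies of a, we have y = a^k with 1 ≤ k ≤ p.
Pump with i = 2: xy^2z = a^{p+k} b^p. Now n = p+k > p = m, so the condition n ≤ m fails. Thus xy^2z ∉ L.
This contradicts the pumping lemma, so L is not regular.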